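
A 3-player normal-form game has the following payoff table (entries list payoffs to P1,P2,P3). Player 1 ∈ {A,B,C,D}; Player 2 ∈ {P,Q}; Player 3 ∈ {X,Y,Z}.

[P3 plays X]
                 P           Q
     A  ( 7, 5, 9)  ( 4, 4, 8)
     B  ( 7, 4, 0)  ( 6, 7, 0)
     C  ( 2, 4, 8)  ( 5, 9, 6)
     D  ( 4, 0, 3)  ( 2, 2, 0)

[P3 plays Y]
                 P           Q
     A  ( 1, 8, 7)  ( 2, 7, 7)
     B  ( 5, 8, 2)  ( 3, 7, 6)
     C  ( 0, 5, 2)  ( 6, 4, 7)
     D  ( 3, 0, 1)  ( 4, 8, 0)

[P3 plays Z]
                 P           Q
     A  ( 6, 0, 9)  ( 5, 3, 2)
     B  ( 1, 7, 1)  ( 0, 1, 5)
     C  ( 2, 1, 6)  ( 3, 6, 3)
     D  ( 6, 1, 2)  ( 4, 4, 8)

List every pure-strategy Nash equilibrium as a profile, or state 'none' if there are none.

NE set: (A,P,X), (B,P,Y)

(A,P,X): NE
(A,P,Y): not NE [P1→B gives 5>1; P3→Z gives 9>7]
(A,P,Z): not NE [P2→Q gives 3>0]
(A,Q,X): not NE [P1→B gives 6>4; P2→P gives 5>4]
(A,Q,Y): not NE [P1→C gives 6>2; P2→P gives 8>7; P3→X gives 8>7]
(A,Q,Z): not NE [P3→X gives 8>2]
(B,P,X): not NE [P2→Q gives 7>4; P3→Y gives 2>0]
(B,P,Y): NE
(B,P,Z): not NE [P1→D gives 6>1; P3→Y gives 2>1]
(B,Q,X): not NE [P3→Y gives 6>0]
(B,Q,Y): not NE [P1→C gives 6>3; P2→P gives 8>7]
(B,Q,Z): not NE [P1→A gives 5>0; P2→P gives 7>1; P3→Y gives 6>5]
(C,P,X): not NE [P1→B gives 7>2; P2→Q gives 9>4]
(C,P,Y): not NE [P1→B gives 5>0; P3→X gives 8>2]
(C,P,Z): not NE [P1→D gives 6>2; P2→Q gives 6>1; P3→X gives 8>6]
(C,Q,X): not NE [P1→B gives 6>5; P3→Y gives 7>6]
(C,Q,Y): not NE [P2→P gives 5>4]
(C,Q,Z): not NE [P1→A gives 5>3; P3→Y gives 7>3]
(D,P,X): not NE [P1→B gives 7>4; P2→Q gives 2>0]
(D,P,Y): not NE [P1→B gives 5>3; P2→Q gives 8>0; P3→X gives 3>1]
(D,P,Z): not NE [P2→Q gives 4>1; P3→X gives 3>2]
(D,Q,X): not NE [P1→B gives 6>2; P3→Z gives 8>0]
(D,Q,Y): not NE [P1→C gives 6>4; P3→Z gives 8>0]
(D,Q,Z): not NE [P1→A gives 5>4]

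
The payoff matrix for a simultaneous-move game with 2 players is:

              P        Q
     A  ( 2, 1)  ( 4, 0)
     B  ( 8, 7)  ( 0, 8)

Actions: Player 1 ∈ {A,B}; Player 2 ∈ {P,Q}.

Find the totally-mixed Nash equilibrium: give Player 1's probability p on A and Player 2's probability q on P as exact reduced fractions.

(p,q) = (1/2, 2/5)

P1 indiff ⇒ q·2+(1-q)·4 = q·8+(1-q)·0 ⇒ q(-6) = (1-q)(-4) ⇒ q = 2/5
P2 indiff ⇒ p·1+(1-p)·7 = p·0+(1-p)·8 ⇒ p(1) = (1-p)(1) ⇒ p = 1/2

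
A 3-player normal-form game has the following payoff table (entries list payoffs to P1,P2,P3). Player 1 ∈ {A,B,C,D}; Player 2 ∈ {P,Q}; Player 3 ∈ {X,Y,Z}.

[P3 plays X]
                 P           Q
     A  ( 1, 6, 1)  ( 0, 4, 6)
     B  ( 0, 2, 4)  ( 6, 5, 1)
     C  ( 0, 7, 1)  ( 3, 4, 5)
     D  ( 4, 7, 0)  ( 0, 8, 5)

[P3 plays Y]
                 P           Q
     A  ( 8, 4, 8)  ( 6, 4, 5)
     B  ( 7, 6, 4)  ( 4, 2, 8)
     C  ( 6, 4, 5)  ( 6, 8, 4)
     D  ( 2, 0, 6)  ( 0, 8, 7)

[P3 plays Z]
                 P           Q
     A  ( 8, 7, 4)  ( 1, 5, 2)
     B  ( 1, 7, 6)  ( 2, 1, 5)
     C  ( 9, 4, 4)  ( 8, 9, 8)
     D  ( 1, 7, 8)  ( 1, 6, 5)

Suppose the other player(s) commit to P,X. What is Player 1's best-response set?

argmax u_1 = {D}

u_1(A vs P,X) = 1
u_1(B vs P,X) = 0
u_1(C vs P,X) = 0
u_1(D vs P,X) = 4
max payoff 4 at {D}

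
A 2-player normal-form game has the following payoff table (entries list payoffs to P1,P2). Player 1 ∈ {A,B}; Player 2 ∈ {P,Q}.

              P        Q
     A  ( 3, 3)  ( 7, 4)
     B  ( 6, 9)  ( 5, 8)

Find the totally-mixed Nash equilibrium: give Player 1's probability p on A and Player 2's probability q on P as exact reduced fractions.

P1 indiff ⇒ q·3+(1-q)·7 = q·6+(1-q)·5 ⇒ q(-3) = (1-q)(-2) ⇒ q = 2/5
P2 indiff ⇒ p·3+(1-p)·9 = p·4+(1-p)·8 ⇒ p(-1) = (1-p)(-1) ⇒ p = 1/2

p=1/2, q=2/5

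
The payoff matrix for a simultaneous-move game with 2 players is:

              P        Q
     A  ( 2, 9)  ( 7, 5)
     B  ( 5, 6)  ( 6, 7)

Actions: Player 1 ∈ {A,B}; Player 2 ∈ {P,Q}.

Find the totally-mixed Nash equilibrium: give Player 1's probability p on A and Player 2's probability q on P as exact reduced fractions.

p=1/5, q=1/4

P1 indiff ⇒ q·2+(1-q)·7 = q·5+(1-q)·6 ⇒ q(-3) = (1-q)(-1) ⇒ q = 1/4
P2 indiff ⇒ p·9+(1-p)·6 = p·5+(1-p)·7 ⇒ p(4) = (1-p)(1) ⇒ p = 1/5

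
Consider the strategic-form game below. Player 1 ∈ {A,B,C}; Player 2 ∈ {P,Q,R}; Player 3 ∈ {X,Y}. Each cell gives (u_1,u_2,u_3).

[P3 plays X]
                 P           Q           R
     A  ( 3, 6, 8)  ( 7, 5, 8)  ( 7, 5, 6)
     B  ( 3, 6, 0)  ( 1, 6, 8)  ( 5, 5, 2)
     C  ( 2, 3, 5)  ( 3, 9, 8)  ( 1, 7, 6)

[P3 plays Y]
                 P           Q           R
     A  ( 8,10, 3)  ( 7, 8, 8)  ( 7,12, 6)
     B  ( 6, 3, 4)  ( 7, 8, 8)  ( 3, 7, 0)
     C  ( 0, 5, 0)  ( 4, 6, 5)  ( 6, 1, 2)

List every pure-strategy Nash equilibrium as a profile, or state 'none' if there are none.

Nash profiles: (A,P,X), (A,R,Y), (B,Q,Y)

(A,P,X): NE
(A,P,Y): not NE [P2→R gives 12>10; P3→X gives 8>3]
(A,Q,X): not NE [P2→P gives 6>5]
(A,Q,Y): not NE [P2→R gives 12>8]
(A,R,X): not NE [P2→P gives 6>5]
(A,R,Y): NE
(B,P,X): not NE [P3→Y gives 4>0]
(B,P,Y): not NE [P1→A gives 8>6; P2→Q gives 8>3]
(B,Q,X): not NE [P1→A gives 7>1]
(B,Q,Y): NE
(B,R,X): not NE [P1→A gives 7>5; P2→Q gives 6>5]
(B,R,Y): not NE [P1→A gives 7>3; P2→Q gives 8>7; P3→X gives 2>0]
(C,P,X): not NE [P1→B gives 3>2; P2→Q gives 9>3]
(C,P,Y): not NE [P1→A gives 8>0; P2→Q gives 6>5; P3→X gives 5>0]
(C,Q,X): not NE [P1→A gives 7>3]
(C,Q,Y): not NE [P1→B gives 7>4; P3→X gives 8>5]
(C,R,X): not NE [P1→A gives 7>1; P2→Q gives 9>7]
(C,R,Y): not NE [P1→A gives 7>6; P2→Q gives 6>1; P3→X gives 6>2]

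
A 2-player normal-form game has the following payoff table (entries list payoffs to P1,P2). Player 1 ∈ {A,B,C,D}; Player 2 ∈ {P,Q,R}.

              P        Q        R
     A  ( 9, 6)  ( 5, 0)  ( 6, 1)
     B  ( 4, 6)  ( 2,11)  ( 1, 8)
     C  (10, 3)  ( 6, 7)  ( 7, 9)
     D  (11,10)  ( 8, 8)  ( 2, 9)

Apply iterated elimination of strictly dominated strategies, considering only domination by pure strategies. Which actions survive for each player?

P1 drop A (C beats it: P:10>9 Q:6>5 R:7>6)
P1 drop B (C beats it: P:10>4 Q:6>2 R:7>1)
P2 drop Q (R beats it: C:9>7 D:9>8)
P1→{C,D} P2→{P,R}

IESDS → P1:{C,D} P2:{P,R}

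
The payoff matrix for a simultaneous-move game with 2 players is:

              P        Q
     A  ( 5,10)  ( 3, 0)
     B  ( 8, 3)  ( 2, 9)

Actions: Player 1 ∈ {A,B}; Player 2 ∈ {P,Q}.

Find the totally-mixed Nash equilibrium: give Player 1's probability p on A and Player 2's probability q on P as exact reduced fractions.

(p,q) = (3/8, 1/4)

P1 indiff ⇒ q·5+(1-q)·3 = q·8+(1-q)·2 ⇒ q(-3) = (1-q)(-1) ⇒ q = 1/4
P2 indiff ⇒ p·10+(1-p)·3 = p·0+(1-p)·9 ⇒ p(10) = (1-p)(6) ⇒ p = 3/8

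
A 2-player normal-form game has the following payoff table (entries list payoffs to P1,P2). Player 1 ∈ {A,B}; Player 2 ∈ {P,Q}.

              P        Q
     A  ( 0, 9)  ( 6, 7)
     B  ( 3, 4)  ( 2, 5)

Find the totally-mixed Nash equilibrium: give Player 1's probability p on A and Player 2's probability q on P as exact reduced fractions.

P1 indiff ⇒ q·0+(1-q)·6 = q·3+(1-q)·2 ⇒ q(-3) = (1-q)(-4) ⇒ q = 4/7
P2 indiff ⇒ p·9+(1-p)·4 = p·7+(1-p)·5 ⇒ p(2) = (1-p)(1) ⇒ p = 1/3

p=1/3, q=4/7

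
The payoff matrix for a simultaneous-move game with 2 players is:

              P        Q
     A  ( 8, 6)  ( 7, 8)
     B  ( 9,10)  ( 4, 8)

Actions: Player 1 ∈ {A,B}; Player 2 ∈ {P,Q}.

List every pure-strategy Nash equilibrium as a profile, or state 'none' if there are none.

(A,P): not NE [P1→B gives 9>8; P2→Q gives 8>6]
(A,Q): NE
(B,P): NE
(B,Q): not NE [P1→A gives 7>4; P2→P gives 10>8]

PSNE = {(A,Q), (B,P)}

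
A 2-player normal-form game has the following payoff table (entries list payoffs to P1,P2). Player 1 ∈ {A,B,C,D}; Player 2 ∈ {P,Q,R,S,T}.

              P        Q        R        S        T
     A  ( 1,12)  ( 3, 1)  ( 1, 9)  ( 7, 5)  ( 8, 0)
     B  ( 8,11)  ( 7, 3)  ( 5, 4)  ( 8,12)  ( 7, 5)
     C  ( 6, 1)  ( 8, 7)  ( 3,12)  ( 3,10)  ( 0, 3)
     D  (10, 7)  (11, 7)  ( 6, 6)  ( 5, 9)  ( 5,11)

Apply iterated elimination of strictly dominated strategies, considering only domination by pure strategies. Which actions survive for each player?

P1 drop C (D beats it: P:10>6 Q:11>8 R:6>3 S:5>3 T:5>0)
P2 drop Q (S beats it: A:5>1 B:12>3 D:9>7)
P2 drop R (P beats it: A:12>9 B:11>4 D:7>6)
P1→{A,B,D} P2→{P,S,T}

Remaining: P1:{A,B,D} P2:{P,S,T}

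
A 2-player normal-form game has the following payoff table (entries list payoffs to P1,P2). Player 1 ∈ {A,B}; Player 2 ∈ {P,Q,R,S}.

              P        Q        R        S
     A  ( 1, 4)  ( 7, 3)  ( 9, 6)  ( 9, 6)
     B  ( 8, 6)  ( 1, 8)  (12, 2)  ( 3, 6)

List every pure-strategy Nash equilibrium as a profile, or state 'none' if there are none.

PSNE = {(A,S)}

(A,P): not NE [P1→B gives 8>1; P2→S gives 6>4]
(A,Q): not NE [P2→S gives 6>3]
(A,R): not NE [P1→B gives 12>9]
(A,S): NE
(B,P): not NE [P2→Q gives 8>6]
(B,Q): not NE [P1→A gives 7>1]
(B,R): not NE [P2→Q gives 8>2]
(B,S): not NE [P1→A gives 9>3; P2→Q gives 8>6]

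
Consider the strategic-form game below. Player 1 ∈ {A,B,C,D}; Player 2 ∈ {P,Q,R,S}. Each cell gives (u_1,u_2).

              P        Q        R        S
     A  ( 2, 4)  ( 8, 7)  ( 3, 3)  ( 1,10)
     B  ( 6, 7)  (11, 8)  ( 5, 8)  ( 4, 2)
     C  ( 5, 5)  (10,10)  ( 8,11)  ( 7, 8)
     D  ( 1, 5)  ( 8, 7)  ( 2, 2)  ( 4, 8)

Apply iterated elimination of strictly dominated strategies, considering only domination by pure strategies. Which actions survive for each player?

P1 drop A (B beats it: P:6>2 Q:11>8 R:5>3 S:4>1)
P1 drop D (C beats it: P:5>1 Q:10>8 R:8>2 S:7>4)
P2 drop P (Q beats it: B:8>7 C:10>5)
P2 drop S (Q beats it: B:8>2 C:10>8)
P1→{B,C} P2→{Q,R}

Remaining: P1:{B,C} P2:{Q,R}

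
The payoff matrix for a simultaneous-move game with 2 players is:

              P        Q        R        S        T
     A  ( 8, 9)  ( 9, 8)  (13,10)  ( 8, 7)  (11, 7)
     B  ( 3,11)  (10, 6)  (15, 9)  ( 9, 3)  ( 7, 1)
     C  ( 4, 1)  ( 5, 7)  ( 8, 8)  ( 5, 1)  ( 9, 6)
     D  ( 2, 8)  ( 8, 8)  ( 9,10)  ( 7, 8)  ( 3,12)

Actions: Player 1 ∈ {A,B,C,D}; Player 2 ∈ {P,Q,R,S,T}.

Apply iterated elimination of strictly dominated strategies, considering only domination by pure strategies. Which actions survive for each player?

Remaining: P1:{A,B} P2:{P,R}

P1 drop C (A beats it: P:8>4 Q:9>5 R:13>8 S:8>5 T:11>9)
P1 drop D (A beats it: P:8>2 Q:9>8 R:13>9 S:8>7 T:11>3)
P2 drop Q (P beats it: A:9>8 B:11>6)
P2 drop S (P beats it: A:9>7 B:11>3)
P2 drop T (P beats it: A:9>7 B:11>1)
P1→{A,B} P2→{P,R}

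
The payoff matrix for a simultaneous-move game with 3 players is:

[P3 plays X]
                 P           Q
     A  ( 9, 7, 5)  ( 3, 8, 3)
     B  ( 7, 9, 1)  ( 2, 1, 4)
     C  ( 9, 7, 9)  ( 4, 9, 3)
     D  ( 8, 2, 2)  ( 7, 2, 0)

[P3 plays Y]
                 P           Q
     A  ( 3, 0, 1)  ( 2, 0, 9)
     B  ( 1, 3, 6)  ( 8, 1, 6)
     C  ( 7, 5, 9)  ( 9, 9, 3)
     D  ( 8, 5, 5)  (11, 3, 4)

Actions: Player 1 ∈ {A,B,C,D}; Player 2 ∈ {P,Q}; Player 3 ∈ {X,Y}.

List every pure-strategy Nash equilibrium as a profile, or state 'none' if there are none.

(A,P,X): not NE [P2→Q gives 8>7]
(A,P,Y): not NE [P1→D gives 8>3; P3→X gives 5>1]
(A,Q,X): not NE [P1→D gives 7>3; P3→Y gives 9>3]
(A,Q,Y): not NE [P1→D gives 11>2]
(B,P,X): not NE [P1→C gives 9>7; P3→Y gives 6>1]
(B,P,Y): not NE [P1→D gives 8>1]
(B,Q,X): not NE [P1→D gives 7>2; P2→P gives 9>1; P3→Y gives 6>4]
(B,Q,Y): not NE [P1→D gives 11>8; P2→P gives 3>1]
(C,P,X): not NE [P2→Q gives 9>7]
(C,P,Y): not NE [P1→D gives 8>7; P2→Q gives 9>5]
(C,Q,X): not NE [P1→D gives 7>4]
(C,Q,Y): not NE [P1→D gives 11>9]
(D,P,X): not NE [P1→C gives 9>8; P3→Y gives 5>2]
(D,P,Y): NE
(D,Q,X): not NE [P3→Y gives 4>0]
(D,Q,Y): not NE [P2→P gives 5>3]

NE set: (D,P,Y)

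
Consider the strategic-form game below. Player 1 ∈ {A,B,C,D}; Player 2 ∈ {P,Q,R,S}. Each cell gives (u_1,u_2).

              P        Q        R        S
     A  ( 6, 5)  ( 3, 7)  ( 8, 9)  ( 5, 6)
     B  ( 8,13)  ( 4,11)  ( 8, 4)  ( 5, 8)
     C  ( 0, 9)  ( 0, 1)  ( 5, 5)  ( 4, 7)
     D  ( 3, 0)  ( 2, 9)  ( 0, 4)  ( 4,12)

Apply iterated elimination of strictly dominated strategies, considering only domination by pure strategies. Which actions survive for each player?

IESDS → P1:{A,B} P2:{P,Q,R}

P1 drop C (A beats it: P:6>0 Q:3>0 R:8>5 S:5>4)
P1 drop D (A beats it: P:6>3 Q:3>2 R:8>0 S:5>4)
P2 drop S (Q beats it: A:7>6 B:11>8)
P1→{A,B} P2→{P,Q,R}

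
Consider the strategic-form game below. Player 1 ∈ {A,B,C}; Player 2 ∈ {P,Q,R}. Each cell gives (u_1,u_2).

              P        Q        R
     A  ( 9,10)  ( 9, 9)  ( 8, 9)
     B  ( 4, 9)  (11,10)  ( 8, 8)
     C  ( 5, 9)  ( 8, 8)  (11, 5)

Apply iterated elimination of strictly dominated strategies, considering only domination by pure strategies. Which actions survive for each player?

Survivors P1:{A,B} P2:{P,Q}

P2 drop R (P beats it: A:10>9 B:9>8 C:9>5)
P1 drop C (A beats it: P:9>5 Q:9>8)
P1→{A,B} P2→{P,Q}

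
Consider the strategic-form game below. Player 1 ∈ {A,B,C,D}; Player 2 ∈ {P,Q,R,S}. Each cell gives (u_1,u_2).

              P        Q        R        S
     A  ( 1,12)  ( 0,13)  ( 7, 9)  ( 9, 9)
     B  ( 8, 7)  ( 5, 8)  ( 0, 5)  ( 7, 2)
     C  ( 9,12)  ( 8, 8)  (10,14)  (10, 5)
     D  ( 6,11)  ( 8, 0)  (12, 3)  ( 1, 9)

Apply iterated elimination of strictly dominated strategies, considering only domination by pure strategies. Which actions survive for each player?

IESDS → P1:{C,D} P2:{P,R}

P1 drop A (C beats it: P:9>1 Q:8>0 R:10>7 S:10>9)
P1 drop B (C beats it: P:9>8 Q:8>5 R:10>0 S:10>7)
P2 drop Q (P beats it: C:12>8 D:11>0)
P2 drop S (P beats it: C:12>5 D:11>9)
P1→{C,D} P2→{P,R}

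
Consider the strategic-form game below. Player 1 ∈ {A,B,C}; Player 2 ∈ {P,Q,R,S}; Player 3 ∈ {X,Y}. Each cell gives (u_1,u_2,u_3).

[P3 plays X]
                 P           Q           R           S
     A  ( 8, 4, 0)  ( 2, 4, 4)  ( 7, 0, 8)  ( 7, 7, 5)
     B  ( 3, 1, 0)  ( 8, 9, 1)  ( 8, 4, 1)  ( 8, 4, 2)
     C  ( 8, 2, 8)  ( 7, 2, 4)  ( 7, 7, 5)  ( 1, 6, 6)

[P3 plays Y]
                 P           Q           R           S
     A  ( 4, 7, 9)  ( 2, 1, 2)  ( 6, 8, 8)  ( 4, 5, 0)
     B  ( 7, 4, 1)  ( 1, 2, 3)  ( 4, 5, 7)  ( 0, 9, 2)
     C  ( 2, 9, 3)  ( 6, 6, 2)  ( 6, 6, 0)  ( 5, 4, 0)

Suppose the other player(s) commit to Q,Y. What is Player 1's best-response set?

BR_1 = {C}

u_1(A vs Q,Y) = 2
u_1(B vs Q,Y) = 1
u_1(C vs Q,Y) = 6
max payoff 6 at {C}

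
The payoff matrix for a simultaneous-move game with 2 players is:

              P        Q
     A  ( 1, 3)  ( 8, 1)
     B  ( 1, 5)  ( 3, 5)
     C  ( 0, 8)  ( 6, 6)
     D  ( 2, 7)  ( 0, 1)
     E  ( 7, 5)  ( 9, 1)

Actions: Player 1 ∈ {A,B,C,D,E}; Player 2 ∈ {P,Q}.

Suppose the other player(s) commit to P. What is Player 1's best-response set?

BR_1 = {E}

u_1(A vs P) = 1
u_1(B vs P) = 1
u_1(C vs P) = 0
u_1(D vs P) = 2
u_1(E vs P) = 7
max payoff 7 at {E}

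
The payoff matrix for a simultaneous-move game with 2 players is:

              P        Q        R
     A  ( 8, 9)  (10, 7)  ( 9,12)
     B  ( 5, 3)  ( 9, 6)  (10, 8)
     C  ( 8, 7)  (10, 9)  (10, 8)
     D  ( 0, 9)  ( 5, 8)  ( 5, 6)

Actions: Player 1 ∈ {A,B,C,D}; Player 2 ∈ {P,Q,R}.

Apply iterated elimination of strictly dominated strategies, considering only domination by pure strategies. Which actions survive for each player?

Remaining: P1:{A,B,C} P2:{Q,R}

P1 drop D (A beats it: P:8>0 Q:10>5 R:9>5)
P2 drop P (R beats it: A:12>9 B:8>3 C:8>7)
P1→{A,B,C} P2→{Q,R}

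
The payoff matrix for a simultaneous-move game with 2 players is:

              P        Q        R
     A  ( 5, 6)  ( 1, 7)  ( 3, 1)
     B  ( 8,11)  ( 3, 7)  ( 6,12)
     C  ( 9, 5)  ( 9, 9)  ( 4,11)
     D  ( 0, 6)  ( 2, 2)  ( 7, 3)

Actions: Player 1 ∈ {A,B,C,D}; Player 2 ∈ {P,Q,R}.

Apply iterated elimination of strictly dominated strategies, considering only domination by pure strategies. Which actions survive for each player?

P1 drop A (B beats it: P:8>5 Q:3>1 R:6>3)
P2 drop Q (R beats it: B:12>7 C:11>9 D:3>2)
P1→{B,C,D} P2→{P,R}

Survivors P1:{B,C,D} P2:{P,R}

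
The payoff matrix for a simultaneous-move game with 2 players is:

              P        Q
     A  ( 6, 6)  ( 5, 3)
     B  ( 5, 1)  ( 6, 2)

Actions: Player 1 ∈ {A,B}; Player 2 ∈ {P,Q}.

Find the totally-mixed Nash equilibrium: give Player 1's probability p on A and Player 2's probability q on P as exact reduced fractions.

P1 mixes 1/4 on A; P2 mixes 1/2 on P

P1 indiff ⇒ q·6+(1-q)·5 = q·5+(1-q)·6 ⇒ q(1) = (1-q)(1) ⇒ q = 1/2
P2 indiff ⇒ p·6+(1-p)·1 = p·3+(1-p)·2 ⇒ p(3) = (1-p)(1) ⇒ p = 1/4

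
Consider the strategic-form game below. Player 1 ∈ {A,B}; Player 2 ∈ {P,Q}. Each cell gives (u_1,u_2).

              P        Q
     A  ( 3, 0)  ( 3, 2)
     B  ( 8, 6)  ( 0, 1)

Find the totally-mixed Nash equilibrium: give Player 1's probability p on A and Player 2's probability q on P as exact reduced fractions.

P1 indiff ⇒ q·3+(1-q)·3 = q·8+(1-q)·0 ⇒ q(-5) = (1-q)(-3) ⇒ q = 3/8
P2 indiff ⇒ p·0+(1-p)·6 = p·2+(1-p)·1 ⇒ p(-2) = (1-p)(-5) ⇒ p = 5/7

P1 mixes 5/7 on A; P2 mixes 3/8 on P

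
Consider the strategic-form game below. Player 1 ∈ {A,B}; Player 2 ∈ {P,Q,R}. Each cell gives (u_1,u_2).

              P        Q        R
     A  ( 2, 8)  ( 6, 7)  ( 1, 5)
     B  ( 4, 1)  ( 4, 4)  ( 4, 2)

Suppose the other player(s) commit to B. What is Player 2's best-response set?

BR_2 = {Q}

u_2(P vs B) = 1
u_2(Q vs B) = 4
u_2(R vs B) = 2
max payoff 4 at {Q}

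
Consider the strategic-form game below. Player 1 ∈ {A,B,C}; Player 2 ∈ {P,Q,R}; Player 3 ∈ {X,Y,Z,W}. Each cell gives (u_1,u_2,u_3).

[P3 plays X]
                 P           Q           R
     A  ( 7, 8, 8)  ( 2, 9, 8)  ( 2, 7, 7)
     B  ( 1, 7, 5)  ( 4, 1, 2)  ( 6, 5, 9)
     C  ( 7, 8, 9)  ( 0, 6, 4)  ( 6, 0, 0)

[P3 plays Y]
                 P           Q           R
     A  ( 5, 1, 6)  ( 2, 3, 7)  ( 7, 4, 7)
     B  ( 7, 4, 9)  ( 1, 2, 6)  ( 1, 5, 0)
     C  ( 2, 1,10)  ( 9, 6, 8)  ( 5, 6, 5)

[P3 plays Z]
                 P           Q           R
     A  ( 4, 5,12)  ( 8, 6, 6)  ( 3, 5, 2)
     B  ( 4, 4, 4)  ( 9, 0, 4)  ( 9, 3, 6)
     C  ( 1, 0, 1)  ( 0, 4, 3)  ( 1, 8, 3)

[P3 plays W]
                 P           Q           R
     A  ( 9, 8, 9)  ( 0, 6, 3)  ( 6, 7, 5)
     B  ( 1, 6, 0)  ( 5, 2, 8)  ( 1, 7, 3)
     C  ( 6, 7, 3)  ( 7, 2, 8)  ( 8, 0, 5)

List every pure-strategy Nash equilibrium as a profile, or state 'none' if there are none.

(A,P,X): not NE [P2→Q gives 9>8; P3→Z gives 12>8]
(A,P,Y): not NE [P1→B gives 7>5; P2→R gives 4>1; P3→Z gives 12>6]
(A,P,Z): not NE [P2→Q gives 6>5]
(A,P,W): not NE [P3→Z gives 12>9]
(A,Q,X): not NE [P1→B gives 4>2]
(A,Q,Y): not NE [P1→C gives 9>2; P2→R gives 4>3; P3→X gives 8>7]
(A,Q,Z): not NE [P1→B gives 9>8; P3→X gives 8>6]
(A,Q,W): not NE [P1→C gives 7>0; P2→P gives 8>6; P3→X gives 8>3]
(A,R,X): not NE [P1→C gives 6>2; P2→Q gives 9>7]
(A,R,Y): NE
(A,R,Z): not NE [P1→B gives 9>3; P2→Q gives 6>5; P3→Y gives 7>2]
(A,R,W): not NE [P1→C gives 8>6; P2→P gives 8>7; P3→Y gives 7>5]
(B,P,X): not NE [P1→C gives 7>1; P3→Y gives 9>5]
(B,P,Y): not NE [P2→R gives 5>4]
(B,P,Z): not NE [P3→Y gives 9>4]
(B,P,W): not NE [P1→A gives 9>1; P2→R gives 7>6; P3→Y gives 9>0]
(B,Q,X): not NE [P2→P gives 7>1; P3→W gives 8>2]
(B,Q,Y): not NE [P1→C gives 9>1; P2→R gives 5>2; P3→W gives 8>6]
(B,Q,Z): not NE [P2→P gives 4>0; P3→W gives 8>4]
(B,Q,W): not NE [P1→C gives 7>5; P2→R gives 7>2]
(B,R,X): not NE [P2→P gives 7>5]
(B,R,Y): not NE [P1→A gives 7>1; P3→X gives 9>0]
(B,R,Z): not NE [P2→P gives 4>3; P3→X gives 9>6]
(B,R,W): not NE [P1→C gives 8>1; P3→X gives 9>3]
(C,P,X): not NE [P3→Y gives 10>9]
(C,P,Y): not NE [P1→B gives 7>2; P2→R gives 6>1]
(C,P,Z): not NE [P1→B gives 4>1; P2→R gives 8>0; P3→Y gives 10>1]
(C,P,W): not NE [P1→A gives 9>6; P3→Y gives 10>3]
(C,Q,X): not NE [P1→B gives 4>0; P2→P gives 8>6; P3→W gives 8>4]
(C,Q,Y): NE
(C,Q,Z): not NE [P1→B gives 9>0; P2→R gives 8>4; P3→W gives 8>3]
(C,Q,W): not NE [P2→P gives 7>2]
(C,R,X): not NE [P2→P gives 8>0; P3→W gives 5>0]
(C,R,Y): not NE [P1→A gives 7>5]
(C,R,Z): not NE [P1→B gives 9>1; P3→W gives 5>3]
(C,R,W): not NE [P2→P gives 7>0]

Nash profiles: (A,R,Y), (C,Q,Y)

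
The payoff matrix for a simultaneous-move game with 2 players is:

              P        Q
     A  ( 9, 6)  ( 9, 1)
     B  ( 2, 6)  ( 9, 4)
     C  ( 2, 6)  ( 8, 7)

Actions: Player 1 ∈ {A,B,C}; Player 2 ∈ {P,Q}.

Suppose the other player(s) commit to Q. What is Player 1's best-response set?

argmax u_1 = {A,B}

u_1(A vs Q) = 9
u_1(B vs Q) = 9
u_1(C vs Q) = 8
max payoff 9 at {A,B}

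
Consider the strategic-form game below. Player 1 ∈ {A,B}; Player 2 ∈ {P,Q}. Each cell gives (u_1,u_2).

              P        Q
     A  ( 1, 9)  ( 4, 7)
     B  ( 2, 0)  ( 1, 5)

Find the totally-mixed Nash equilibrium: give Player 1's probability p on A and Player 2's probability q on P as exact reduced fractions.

p=5/7, q=3/4

P1 indiff ⇒ q·1+(1-q)·4 = q·2+(1-q)·1 ⇒ q(-1) = (1-q)(-3) ⇒ q = 3/4
P2 indiff ⇒ p·9+(1-p)·0 = p·7+(1-p)·5 ⇒ p(2) = (1-p)(5) ⇒ p = 5/7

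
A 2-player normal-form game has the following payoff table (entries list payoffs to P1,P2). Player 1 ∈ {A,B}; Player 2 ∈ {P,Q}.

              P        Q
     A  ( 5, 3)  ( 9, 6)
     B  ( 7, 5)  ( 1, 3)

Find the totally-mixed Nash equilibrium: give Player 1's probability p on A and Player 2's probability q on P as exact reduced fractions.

(p,q) = (2/5, 4/5)

P1 indiff ⇒ q·5+(1-q)·9 = q·7+(1-q)·1 ⇒ q(-2) = (1-q)(-8) ⇒ q = 4/5
P2 indiff ⇒ p·3+(1-p)·5 = p·6+(1-p)·3 ⇒ p(-3) = (1-p)(-2) ⇒ p = 2/5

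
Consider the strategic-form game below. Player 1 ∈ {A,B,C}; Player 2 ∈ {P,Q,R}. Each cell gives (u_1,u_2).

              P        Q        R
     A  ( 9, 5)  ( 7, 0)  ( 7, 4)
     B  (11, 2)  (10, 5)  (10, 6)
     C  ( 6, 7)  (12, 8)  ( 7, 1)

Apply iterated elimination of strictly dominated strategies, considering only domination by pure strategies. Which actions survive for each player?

Remaining: P1:{B,C} P2:{Q,R}

P1 drop A (B beats it: P:11>9 Q:10>7 R:10>7)
P2 drop P (Q beats it: B:5>2 C:8>7)
P1→{B,C} P2→{Q,R}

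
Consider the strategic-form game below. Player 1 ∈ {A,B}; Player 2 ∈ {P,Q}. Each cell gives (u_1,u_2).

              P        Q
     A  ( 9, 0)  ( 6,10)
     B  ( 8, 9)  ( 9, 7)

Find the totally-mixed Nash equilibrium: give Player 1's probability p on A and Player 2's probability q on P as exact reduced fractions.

p=1/6, q=3/4

P1 indiff ⇒ q·9+(1-q)·6 = q·8+(1-q)·9 ⇒ q(1) = (1-q)(3) ⇒ q = 3/4
P2 indiff ⇒ p·0+(1-p)·9 = p·10+(1-p)·7 ⇒ p(-10) = (1-p)(-2) ⇒ p = 1/6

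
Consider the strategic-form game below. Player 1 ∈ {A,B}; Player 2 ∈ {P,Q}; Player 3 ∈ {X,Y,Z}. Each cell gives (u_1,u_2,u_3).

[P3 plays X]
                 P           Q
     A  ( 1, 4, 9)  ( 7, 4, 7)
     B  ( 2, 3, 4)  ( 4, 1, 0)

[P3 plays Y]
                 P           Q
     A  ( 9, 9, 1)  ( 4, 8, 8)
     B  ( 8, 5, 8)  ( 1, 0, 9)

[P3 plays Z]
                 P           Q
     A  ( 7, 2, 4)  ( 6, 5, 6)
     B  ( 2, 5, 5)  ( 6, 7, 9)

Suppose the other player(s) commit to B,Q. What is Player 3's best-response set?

argmax u_3 = {Y,Z}

u_3(X vs B,Q) = 0
u_3(Y vs B,Q) = 9
u_3(Z vs B,Q) = 9
max payoff 9 at {Y,Z}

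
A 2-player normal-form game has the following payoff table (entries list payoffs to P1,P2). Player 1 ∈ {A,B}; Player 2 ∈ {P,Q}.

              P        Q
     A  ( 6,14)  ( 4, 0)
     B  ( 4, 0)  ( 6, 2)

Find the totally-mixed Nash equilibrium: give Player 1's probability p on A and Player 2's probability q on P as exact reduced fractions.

(p,q) = (1/8, 1/2)

P1 indiff ⇒ q·6+(1-q)·4 = q·4+(1-q)·6 ⇒ q(2) = (1-q)(2) ⇒ q = 1/2
P2 indiff ⇒ p·14+(1-p)·0 = p·0+(1-p)·2 ⇒ p(14) = (1-p)(2) ⇒ p = 1/8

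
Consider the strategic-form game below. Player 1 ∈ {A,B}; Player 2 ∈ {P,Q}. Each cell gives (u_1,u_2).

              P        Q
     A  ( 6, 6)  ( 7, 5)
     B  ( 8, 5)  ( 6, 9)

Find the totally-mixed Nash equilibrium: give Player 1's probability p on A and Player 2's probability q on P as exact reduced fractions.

P1 indiff ⇒ q·6+(1-q)·7 = q·8+(1-q)·6 ⇒ q(-2) = (1-q)(-1) ⇒ q = 1/3
P2 indiff ⇒ p·6+(1-p)·5 = p·5+(1-p)·9 ⇒ p(1) = (1-p)(4) ⇒ p = 4/5

(p,q) = (4/5, 1/3)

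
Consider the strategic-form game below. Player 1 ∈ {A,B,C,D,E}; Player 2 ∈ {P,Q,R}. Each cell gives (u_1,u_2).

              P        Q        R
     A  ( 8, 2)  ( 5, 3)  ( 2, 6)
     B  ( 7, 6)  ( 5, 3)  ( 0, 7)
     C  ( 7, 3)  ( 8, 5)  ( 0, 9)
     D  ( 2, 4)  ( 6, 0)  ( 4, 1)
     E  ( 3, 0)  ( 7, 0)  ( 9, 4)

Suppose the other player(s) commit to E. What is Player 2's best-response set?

P2 best: {R}

u_2(P vs E) = 0
u_2(Q vs E) = 0
u_2(R vs E) = 4
max payoff 4 at {R}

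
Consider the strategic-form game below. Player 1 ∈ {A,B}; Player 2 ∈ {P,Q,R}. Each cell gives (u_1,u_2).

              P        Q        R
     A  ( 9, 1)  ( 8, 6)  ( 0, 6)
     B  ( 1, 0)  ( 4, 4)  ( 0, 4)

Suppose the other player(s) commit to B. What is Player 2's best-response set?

u_2(P vs B) = 0
u_2(Q vs B) = 4
u_2(R vs B) = 4
max payoff 4 at {Q,R}

argmax u_2 = {Q,R}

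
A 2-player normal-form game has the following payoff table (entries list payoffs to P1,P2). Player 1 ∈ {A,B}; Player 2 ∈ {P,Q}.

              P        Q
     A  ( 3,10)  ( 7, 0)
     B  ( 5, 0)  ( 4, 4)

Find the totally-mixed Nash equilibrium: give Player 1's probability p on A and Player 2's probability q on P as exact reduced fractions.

P1 indiff ⇒ q·3+(1-q)·7 = q·5+(1-q)·4 ⇒ q(-2) = (1-q)(-3) ⇒ q = 3/5
P2 indiff ⇒ p·10+(1-p)·0 = p·0+(1-p)·4 ⇒ p(10) = (1-p)(4) ⇒ p = 2/7

P1 mixes 2/7 on A; P2 mixes 3/5 on P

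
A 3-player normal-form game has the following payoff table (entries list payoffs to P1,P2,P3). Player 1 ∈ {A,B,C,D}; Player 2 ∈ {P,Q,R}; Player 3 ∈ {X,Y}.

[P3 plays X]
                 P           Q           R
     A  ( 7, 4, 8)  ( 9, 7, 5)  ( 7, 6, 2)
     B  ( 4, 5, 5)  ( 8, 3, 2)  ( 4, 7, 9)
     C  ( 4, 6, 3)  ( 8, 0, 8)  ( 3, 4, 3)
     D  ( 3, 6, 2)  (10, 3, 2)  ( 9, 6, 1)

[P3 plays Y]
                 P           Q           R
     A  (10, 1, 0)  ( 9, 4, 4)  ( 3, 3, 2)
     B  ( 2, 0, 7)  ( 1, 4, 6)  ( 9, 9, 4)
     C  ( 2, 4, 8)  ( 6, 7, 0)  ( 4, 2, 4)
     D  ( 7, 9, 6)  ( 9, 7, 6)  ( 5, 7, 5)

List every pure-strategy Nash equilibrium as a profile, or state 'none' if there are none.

Equilibria: none

(A,P,X): not NE [P2→Q gives 7>4]
(A,P,Y): not NE [P2→Q gives 4>1; P3→X gives 8>0]
(A,Q,X): not NE [P1→D gives 10>9]
(A,Q,Y): not NE [P3→X gives 5>4]
(A,R,X): not NE [P1→D gives 9>7; P2→Q gives 7>6]
(A,R,Y): not NE [P1→B gives 9>3; P2→Q gives 4>3]
(B,P,X): not NE [P1→A gives 7>4; P2→R gives 7>5; P3→Y gives 7>5]
(B,P,Y): not NE [P1→A gives 10>2; P2→R gives 9>0]
(B,Q,X): not NE [P1→D gives 10>8; P2→R gives 7>3; P3→Y gives 6>2]
(B,Q,Y): not NE [P1→D gives 9>1; P2→R gives 9>4]
(B,R,X): not NE [P1→D gives 9>4]
(B,R,Y): not NE [P3→X gives 9>4]
(C,P,X): not NE [P1→A gives 7>4; P3→Y gives 8>3]
(C,P,Y): not NE [P1→A gives 10>2; P2→Q gives 7>4]
(C,Q,X): not NE [P1→D gives 10>8; P2→P gives 6>0]
(C,Q,Y): not NE [P1→D gives 9>6; P3→X gives 8>0]
(C,R,X): not NE [P1→D gives 9>3; P2→P gives 6>4; P3→Y gives 4>3]
(C,R,Y): not NE [P1→B gives 9>4; P2→Q gives 7>2]
(D,P,X): not NE [P1→A gives 7>3; P3→Y gives 6>2]
(D,P,Y): not NE [P1→A gives 10>7]
(D,Q,X): not NE [P2→R gives 6>3; P3→Y gives 6>2]
(D,Q,Y): not NE [P2→P gives 9>7]
(D,R,X): not NE [P3→Y gives 5>1]
(D,R,Y): not NE [P1→B gives 9>5; P2→P gives 9>7]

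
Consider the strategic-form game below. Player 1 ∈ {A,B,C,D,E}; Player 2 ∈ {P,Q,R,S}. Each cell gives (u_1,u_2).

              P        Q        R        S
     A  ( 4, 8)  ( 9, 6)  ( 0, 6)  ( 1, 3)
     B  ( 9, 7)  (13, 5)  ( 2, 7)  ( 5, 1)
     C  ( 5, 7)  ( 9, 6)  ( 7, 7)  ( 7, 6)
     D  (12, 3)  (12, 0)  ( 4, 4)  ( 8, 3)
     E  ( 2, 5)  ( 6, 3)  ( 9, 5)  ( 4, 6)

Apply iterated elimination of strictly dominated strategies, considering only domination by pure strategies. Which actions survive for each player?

P1 drop A (B beats it: P:9>4 Q:13>9 R:2>0 S:5>1)
P2 drop Q (P beats it: B:7>5 C:7>6 D:3>0 E:5>3)
P1 drop B (D beats it: P:12>9 R:4>2 S:8>5)
P1→{C,D,E} P2→{P,R,S}

IESDS → P1:{C,D,E} P2:{P,R,S}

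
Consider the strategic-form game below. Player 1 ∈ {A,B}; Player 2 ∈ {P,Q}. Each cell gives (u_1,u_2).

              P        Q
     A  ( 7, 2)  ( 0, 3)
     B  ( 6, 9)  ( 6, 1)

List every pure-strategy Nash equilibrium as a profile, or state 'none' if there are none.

Equilibria: none

(A,P): not NE [P2→Q gives 3>2]
(A,Q): not NE [P1→B gives 6>0]
(B,P): not NE [P1→A gives 7>6]
(B,Q): not NE [P2→P gives 9>1]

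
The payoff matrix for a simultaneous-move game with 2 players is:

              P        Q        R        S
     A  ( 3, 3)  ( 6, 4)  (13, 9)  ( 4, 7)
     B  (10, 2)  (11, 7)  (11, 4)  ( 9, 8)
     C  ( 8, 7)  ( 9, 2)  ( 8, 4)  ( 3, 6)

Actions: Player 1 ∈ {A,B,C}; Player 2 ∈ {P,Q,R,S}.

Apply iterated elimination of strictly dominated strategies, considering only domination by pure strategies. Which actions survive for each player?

Survivors P1:{A,B} P2:{R,S}

P1 drop C (B beats it: P:10>8 Q:11>9 R:11>8 S:9>3)
P2 drop P (Q beats it: A:4>3 B:7>2)
P2 drop Q (S beats it: A:7>4 B:8>7)
P1→{A,B} P2→{R,S}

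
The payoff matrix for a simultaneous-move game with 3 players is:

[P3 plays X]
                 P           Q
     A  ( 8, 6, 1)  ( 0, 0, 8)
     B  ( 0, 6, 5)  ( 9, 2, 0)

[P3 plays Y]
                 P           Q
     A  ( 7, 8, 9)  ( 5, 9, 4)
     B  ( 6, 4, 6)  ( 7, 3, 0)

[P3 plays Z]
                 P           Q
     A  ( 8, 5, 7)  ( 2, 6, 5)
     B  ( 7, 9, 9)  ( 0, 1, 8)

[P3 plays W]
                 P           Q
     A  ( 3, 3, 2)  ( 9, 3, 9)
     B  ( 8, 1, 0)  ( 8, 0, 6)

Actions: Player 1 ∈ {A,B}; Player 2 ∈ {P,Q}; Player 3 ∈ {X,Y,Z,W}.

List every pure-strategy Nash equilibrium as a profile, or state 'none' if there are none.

NE set: (A,Q,W)

(A,P,X): not NE [P3→Y gives 9>1]
(A,P,Y): not NE [P2→Q gives 9>8]
(A,P,Z): not NE [P2→Q gives 6>5; P3→Y gives 9>7]
(A,P,W): not NE [P1→B gives 8>3; P3→Y gives 9>2]
(A,Q,X): not NE [P1→B gives 9>0; P2→P gives 6>0; P3→W gives 9>8]
(A,Q,Y): not NE [P1→B gives 7>5; P3→W gives 9>4]
(A,Q,Z): not NE [P3→W gives 9>5]
(A,Q,W): NE
(B,P,X): not NE [P1→A gives 8>0; P3→Z gives 9>5]
(B,P,Y): not NE [P1→A gives 7>6; P3→Z gives 9>6]
(B,P,Z): not NE [P1→A gives 8>7]
(B,P,W): not NE [P3→Z gives 9>0]
(B,Q,X): not NE [P2→P gives 6>2; P3→Z gives 8>0]
(B,Q,Y): not NE [P2→P gives 4>3; P3→Z gives 8>0]
(B,Q,Z): not NE [P1→A gives 2>0; P2→P gives 9>1]
(B,Q,W): not NE [P1→A gives 9>8; P2→P gives 1>0; P3→Z gives 8>6]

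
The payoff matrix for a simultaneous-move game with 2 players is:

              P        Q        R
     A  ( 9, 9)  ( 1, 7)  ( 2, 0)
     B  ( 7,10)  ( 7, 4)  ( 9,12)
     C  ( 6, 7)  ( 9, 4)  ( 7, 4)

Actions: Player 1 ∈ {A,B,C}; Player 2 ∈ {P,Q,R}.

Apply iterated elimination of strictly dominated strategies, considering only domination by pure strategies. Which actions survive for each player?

Remaining: P1:{A,B} P2:{P,R}

P2 drop Q (P beats it: A:9>7 B:10>4 C:7>4)
P1 drop C (B beats it: P:7>6 R:9>7)
P1→{A,B} P2→{P,R}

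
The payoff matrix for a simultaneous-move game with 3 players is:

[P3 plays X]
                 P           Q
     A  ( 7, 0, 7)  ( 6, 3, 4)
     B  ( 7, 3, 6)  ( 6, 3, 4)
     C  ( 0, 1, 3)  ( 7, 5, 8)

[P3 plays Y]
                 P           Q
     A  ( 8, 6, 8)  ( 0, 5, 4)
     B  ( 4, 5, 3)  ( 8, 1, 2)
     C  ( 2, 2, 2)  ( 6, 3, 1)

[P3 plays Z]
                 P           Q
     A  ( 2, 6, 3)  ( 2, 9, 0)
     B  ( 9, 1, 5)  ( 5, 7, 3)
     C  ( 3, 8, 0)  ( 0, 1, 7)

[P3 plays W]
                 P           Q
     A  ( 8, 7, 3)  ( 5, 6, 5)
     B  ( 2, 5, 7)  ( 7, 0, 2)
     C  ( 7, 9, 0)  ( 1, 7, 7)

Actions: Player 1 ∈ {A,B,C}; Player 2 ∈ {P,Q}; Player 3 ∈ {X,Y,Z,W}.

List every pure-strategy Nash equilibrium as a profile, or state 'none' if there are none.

(A,P,X): not NE [P2→Q gives 3>0; P3→Y gives 8>7]
(A,P,Y): NE
(A,P,Z): not NE [P1→B gives 9>2; P2→Q gives 9>6; P3→Y gives 8>3]
(A,P,W): not NE [P3→Y gives 8>3]
(A,Q,X): not NE [P1→C gives 7>6; P3→W gives 5>4]
(A,Q,Y): not NE [P1→B gives 8>0; P2→P gives 6>5; P3→W gives 5>4]
(A,Q,Z): not NE [P1→B gives 5>2; P3→W gives 5>0]
(A,Q,W): not NE [P1→B gives 7>5; P2→P gives 7>6]
(B,P,X): not NE [P3→W gives 7>6]
(B,P,Y): not NE [P1→A gives 8>4; P3→W gives 7>3]
(B,P,Z): not NE [P2→Q gives 7>1; P3→W gives 7>5]
(B,P,W): not NE [P1→A gives 8>2]
(B,Q,X): not NE [P1→C gives 7>6]
(B,Q,Y): not NE [P2→P gives 5>1; P3→X gives 4>2]
(B,Q,Z): not NE [P3→X gives 4>3]
(B,Q,W): not NE [P2→P gives 5>0; P3→X gives 4>2]
(C,P,X): not NE [P1→B gives 7>0; P2→Q gives 5>1]
(C,P,Y): not NE [P1→A gives 8>2; P2→Q gives 3>2; P3→X gives 3>2]
(C,P,Z): not NE [P1→B gives 9>3; P3→X gives 3>0]
(C,P,W): not NE [P1→A gives 8>7; P3→X gives 3>0]
(C,Q,X): NE
(C,Q,Y): not NE [P1→B gives 8>6; P3→X gives 8>1]
(C,Q,Z): not NE [P1→B gives 5>0; P2→P gives 8>1; P3→X gives 8>7]
(C,Q,W): not NE [P1→B gives 7>1; P2→P gives 9>7; P3→X gives 8>7]

NE set: (A,P,Y), (C,Q,X)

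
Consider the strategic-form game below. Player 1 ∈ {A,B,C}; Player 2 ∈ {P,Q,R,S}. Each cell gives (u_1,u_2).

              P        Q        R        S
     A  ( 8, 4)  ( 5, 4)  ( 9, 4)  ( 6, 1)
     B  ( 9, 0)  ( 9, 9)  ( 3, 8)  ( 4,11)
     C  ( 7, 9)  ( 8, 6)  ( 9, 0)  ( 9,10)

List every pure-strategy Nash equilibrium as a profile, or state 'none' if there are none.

PSNE = {(A,R), (C,S)}

(A,P): not NE [P1→B gives 9>8]
(A,Q): not NE [P1→B gives 9>5]
(A,R): NE
(A,S): not NE [P1→C gives 9>6; P2→R gives 4>1]
(B,P): not NE [P2→S gives 11>0]
(B,Q): not NE [P2→S gives 11>9]
(B,R): not NE [P1→C gives 9>3; P2→S gives 11>8]
(B,S): not NE [P1→C gives 9>4]
(C,P): not NE [P1→B gives 9>7; P2→S gives 10>9]
(C,Q): not NE [P1→B gives 9>8; P2→S gives 10>6]
(C,R): not NE [P2→S gives 10>0]
(C,S): NE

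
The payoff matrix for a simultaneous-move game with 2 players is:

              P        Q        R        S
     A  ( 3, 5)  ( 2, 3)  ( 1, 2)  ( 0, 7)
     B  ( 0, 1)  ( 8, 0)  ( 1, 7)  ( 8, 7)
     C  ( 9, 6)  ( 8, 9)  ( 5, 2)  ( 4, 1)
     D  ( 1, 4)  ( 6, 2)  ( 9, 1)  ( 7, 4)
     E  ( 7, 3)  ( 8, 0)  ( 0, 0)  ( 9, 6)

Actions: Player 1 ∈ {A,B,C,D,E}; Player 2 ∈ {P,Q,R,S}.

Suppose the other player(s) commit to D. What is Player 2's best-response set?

BR_2 = {P,S}

u_2(P vs D) = 4
u_2(Q vs D) = 2
u_2(R vs D) = 1
u_2(S vs D) = 4
max payoff 4 at {P,S}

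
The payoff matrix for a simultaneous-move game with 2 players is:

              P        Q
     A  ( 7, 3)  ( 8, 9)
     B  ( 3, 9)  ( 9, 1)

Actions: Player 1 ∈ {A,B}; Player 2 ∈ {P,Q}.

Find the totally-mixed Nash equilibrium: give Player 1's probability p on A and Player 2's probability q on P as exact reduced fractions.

p=4/7, q=1/5

P1 indiff ⇒ q·7+(1-q)·8 = q·3+(1-q)·9 ⇒ q(4) = (1-q)(1) ⇒ q = 1/5
P2 indiff ⇒ p·3+(1-p)·9 = p·9+(1-p)·1 ⇒ p(-6) = (1-p)(-8) ⇒ p = 4/7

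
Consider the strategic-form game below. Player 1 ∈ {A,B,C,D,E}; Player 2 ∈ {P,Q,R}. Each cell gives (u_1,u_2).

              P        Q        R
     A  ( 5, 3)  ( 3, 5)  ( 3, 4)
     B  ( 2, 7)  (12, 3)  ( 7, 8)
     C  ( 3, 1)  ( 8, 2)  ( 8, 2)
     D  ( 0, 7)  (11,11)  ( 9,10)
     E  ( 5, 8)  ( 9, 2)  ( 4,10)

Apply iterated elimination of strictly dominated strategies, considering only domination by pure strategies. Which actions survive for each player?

P2 drop P (R beats it: A:4>3 B:8>7 C:2>1 D:10>7 E:10>8)
P1 drop A (B beats it: Q:12>3 R:7>3)
P1 drop C (D beats it: Q:11>8 R:9>8)
P1 drop E (B beats it: Q:12>9 R:7>4)
P1→{B,D} P2→{Q,R}

IESDS → P1:{B,D} P2:{Q,R}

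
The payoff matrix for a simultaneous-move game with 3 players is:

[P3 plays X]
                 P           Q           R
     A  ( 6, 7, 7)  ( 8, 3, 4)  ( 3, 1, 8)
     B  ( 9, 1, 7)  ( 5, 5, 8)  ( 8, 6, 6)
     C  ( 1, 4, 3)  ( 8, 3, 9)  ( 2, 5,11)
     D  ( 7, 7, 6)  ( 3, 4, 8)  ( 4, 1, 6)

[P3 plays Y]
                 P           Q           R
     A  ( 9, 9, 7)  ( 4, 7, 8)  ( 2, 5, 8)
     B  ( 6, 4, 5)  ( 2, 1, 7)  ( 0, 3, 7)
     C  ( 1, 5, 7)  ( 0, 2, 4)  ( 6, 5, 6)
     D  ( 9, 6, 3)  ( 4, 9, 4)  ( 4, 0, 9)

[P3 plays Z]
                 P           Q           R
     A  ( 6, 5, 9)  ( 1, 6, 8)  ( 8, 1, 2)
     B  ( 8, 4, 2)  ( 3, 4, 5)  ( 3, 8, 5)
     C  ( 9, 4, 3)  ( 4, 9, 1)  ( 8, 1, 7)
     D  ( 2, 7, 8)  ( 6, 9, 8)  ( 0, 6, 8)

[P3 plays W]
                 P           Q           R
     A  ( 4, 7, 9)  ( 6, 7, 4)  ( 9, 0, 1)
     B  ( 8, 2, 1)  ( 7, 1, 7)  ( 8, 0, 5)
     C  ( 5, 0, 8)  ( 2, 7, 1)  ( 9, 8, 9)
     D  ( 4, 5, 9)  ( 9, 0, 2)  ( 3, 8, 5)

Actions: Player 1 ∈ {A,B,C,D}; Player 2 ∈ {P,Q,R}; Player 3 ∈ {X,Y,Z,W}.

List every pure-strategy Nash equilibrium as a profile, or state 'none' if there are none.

(A,P,X): not NE [P1→B gives 9>6; P3→W gives 9>7]
(A,P,Y): not NE [P3→W gives 9>7]
(A,P,Z): not NE [P1→C gives 9>6; P2→Q gives 6>5]
(A,P,W): not NE [P1→B gives 8>4]
(A,Q,X): not NE [P2→P gives 7>3; P3→Z gives 8>4]
(A,Q,Y): not NE [P2→P gives 9>7]
(A,Q,Z): not NE [P1→D gives 6>1]
(A,Q,W): not NE [P1→D gives 9>6; P3→Z gives 8>4]
(A,R,X): not NE [P1→B gives 8>3; P2→P gives 7>1]
(A,R,Y): not NE [P1→C gives 6>2; P2→P gives 9>5]
(A,R,Z): not NE [P2→Q gives 6>1; P3→Y gives 8>2]
(A,R,W): not NE [P2→Q gives 7>0; P3→Y gives 8>1]
(B,P,X): not NE [P2→R gives 6>1]
(B,P,Y): not NE [P1→D gives 9>6; P3→X gives 7>5]
(B,P,Z): not NE [P1→C gives 9>8; P2→R gives 8>4; P3→X gives 7>2]
(B,P,W): not NE [P3→X gives 7>1]
(B,Q,X): not NE [P1→C gives 8>5; P2→R gives 6>5]
(B,Q,Y): not NE [P1→D gives 4>2; P2→P gives 4>1; P3→X gives 8>7]
(B,Q,Z): not NE [P1→D gives 6>3; P2→R gives 8>4; P3→X gives 8>5]
(B,Q,W): not NE [P1→D gives 9>7; P2→P gives 2>1; P3→X gives 8>7]
(B,R,X): not NE [P3→Y gives 7>6]
(B,R,Y): not NE [P1→C gives 6>0; P2→P gives 4>3]
(B,R,Z): not NE [P1→C gives 8>3; P3→Y gives 7>5]
(B,R,W): not NE [P1→C gives 9>8; P2→P gives 2>0; P3→Y gives 7>5]
(C,P,X): not NE [P1→B gives 9>1; P2→R gives 5>4; P3→W gives 8>3]
(C,P,Y): not NE [P1→D gives 9>1; P3→W gives 8>7]
(C,P,Z): not NE [P2→Q gives 9>4; P3→W gives 8>3]
(C,P,W): not NE [P1→B gives 8>5; P2→R gives 8>0]
(C,Q,X): not NE [P2→R gives 5>3]
(C,Q,Y): not NE [P1→D gives 4>0; P2→R gives 5>2; P3→X gives 9>4]
(C,Q,Z): not NE [P1→D gives 6>4; P3→X gives 9>1]
(C,Q,W): not NE [P1→D gives 9>2; P2→R gives 8>7; P3→X gives 9>1]
(C,R,X): not NE [P1→B gives 8>2]
(C,R,Y): not NE [P3→X gives 11>6]
(C,R,Z): not NE [P2→Q gives 9>1; P3→X gives 11>7]
(C,R,W): not NE [P3→X gives 11>9]
(D,P,X): not NE [P1→B gives 9>7; P3→W gives 9>6]
(D,P,Y): not NE [P2→Q gives 9>6; P3→W gives 9>3]
(D,P,Z): not NE [P1→C gives 9>2; P2→Q gives 9>7; P3→W gives 9>8]
(D,P,W): not NE [P1→B gives 8>4; P2→R gives 8>5]
(D,Q,X): not NE [P1→C gives 8>3; P2→P gives 7>4]
(D,Q,Y): not NE [P3→Z gives 8>4]
(D,Q,Z): NE
(D,Q,W): not NE [P2→R gives 8>0; P3→Z gives 8>2]
(D,R,X): not NE [P1→B gives 8>4; P2→P gives 7>1; P3→Y gives 9>6]
(D,R,Y): not NE [P1→C gives 6>4; P2→Q gives 9>0]
(D,R,Z): not NE [P1→C gives 8>0; P2→Q gives 9>6; P3→Y gives 9>8]
(D,R,W): not NE [P1→C gives 9>3; P3→Y gives 9>5]

NE set: (D,Q,Z)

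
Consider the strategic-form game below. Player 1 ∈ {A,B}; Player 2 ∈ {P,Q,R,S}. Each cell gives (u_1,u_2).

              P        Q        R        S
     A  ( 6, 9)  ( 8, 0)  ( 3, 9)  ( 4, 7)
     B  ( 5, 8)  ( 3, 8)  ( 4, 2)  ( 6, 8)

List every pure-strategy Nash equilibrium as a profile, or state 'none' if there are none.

PSNE = {(A,P), (B,S)}

(A,P): NE
(A,Q): not NE [P2→R gives 9>0]
(A,R): not NE [P1→B gives 4>3]
(A,S): not NE [P1→B gives 6>4; P2→R gives 9>7]
(B,P): not NE [P1→A gives 6>5]
(B,Q): not NE [P1→A gives 8>3]
(B,R): not NE [P2→S gives 8>2]
(B,S): NE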